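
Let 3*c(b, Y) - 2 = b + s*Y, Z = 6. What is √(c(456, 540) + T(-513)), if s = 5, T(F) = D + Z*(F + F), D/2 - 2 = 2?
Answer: I*√45858/3 ≈ 71.382*I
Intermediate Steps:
D = 8 (D = 4 + 2*2 = 4 + 4 = 8)
T(F) = 8 + 12*F (T(F) = 8 + 6*(F + F) = 8 + 6*(2*F) = 8 + 12*F)
c(b, Y) = ⅔ + b/3 + 5*Y/3 (c(b, Y) = ⅔ + (b + 5*Y)/3 = ⅔ + (b/3 + 5*Y/3) = ⅔ + b/3 + 5*Y/3)
√(c(456, 540) + T(-513)) = √((⅔ + (⅓)*456 + (5/3)*540) + (8 + 12*(-513))) = √((⅔ + 152 + 900) + (8 - 6156)) = √(3158/3 - 6148) = √(-15286/3) = I*√45858/3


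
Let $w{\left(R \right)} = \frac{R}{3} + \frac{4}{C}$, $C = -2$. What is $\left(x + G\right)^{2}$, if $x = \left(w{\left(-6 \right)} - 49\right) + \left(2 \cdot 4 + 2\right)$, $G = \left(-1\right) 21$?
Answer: $4096$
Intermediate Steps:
$G = -21$
$w{\left(R \right)} = -2 + \frac{R}{3}$ ($w{\left(R \right)} = \frac{R}{3} + \frac{4}{-2} = R \frac{1}{3} + 4 \left(- \frac{1}{2}\right) = \frac{R}{3} - 2 = -2 + \frac{R}{3}$)
$x = -43$ ($x = \left(\left(-2 + \frac{1}{3} \left(-6\right)\right) - 49\right) + \left(2 \cdot 4 + 2\right) = \left(\left(-2 - 2\right) - 49\right) + \left(8 + 2\right) = \left(-4 - 49\right) + 10 = -53 + 10 = -43$)
$\left(x + G\right)^{2} = \left(-43 - 21\right)^{2} = \left(-64\right)^{2} = 4096$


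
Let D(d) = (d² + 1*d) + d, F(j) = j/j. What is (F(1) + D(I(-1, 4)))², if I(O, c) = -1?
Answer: 0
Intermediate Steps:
F(j) = 1
D(d) = d² + 2*d (D(d) = (d² + d) + d = (d + d²) + d = d² + 2*d)
(F(1) + D(I(-1, 4)))² = (1 - (2 - 1))² = (1 - 1*1)² = (1 - 1)² = 0² = 0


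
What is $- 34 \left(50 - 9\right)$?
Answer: $-1394$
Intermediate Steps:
$- 34 \left(50 - 9\right) = \left(-34\right) 41 = -1394$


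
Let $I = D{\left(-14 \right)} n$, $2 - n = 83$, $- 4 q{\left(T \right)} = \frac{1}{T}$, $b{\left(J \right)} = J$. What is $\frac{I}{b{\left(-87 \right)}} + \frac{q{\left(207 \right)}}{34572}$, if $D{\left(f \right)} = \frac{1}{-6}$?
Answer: $- \frac{128815301}{830142864} \approx -0.15517$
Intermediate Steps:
$D{\left(f \right)} = - \frac{1}{6}$
$q{\left(T \right)} = - \frac{1}{4 T}$
$n = -81$ ($n = 2 - 83 = -81$)
$I = \frac{27}{2}$ ($I = \left(- \frac{1}{6}\right) \left(-81\right) = \frac{27}{2} \approx 13.5$)
$\frac{I}{b{\left(-87 \right)}} + \frac{q{\left(207 \right)}}{34572} = \frac{27}{2 \left(-87\right)} + \frac{\left(- \frac{1}{4}\right) \frac{1}{207}}{34572} = \frac{27}{2} \left(- \frac{1}{87}\right) + \left(- \frac{1}{4}\right) \frac{1}{207} \cdot \frac{1}{34572} = - \frac{9}{58} - \frac{1}{28625616} = - \frac{128815301}{830142864}$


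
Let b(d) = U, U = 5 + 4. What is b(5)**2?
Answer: 81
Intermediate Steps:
U = 9
b(d) = 9
b(5)**2 = 9**2 = 81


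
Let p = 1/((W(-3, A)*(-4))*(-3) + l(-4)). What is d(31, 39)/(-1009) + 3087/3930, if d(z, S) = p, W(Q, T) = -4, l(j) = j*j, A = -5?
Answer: 16612831/21148640 ≈ 0.78553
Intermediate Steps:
l(j) = j²
p = -1/32 (p = 1/(-4*(-4)*(-3) + (-4)²) = 1/(16*(-3) + 16) = 1/(-48 + 16) = 1/(-32) = -1/32 ≈ -0.031250)
d(z, S) = -1/32
d(31, 39)/(-1009) + 3087/3930 = -1/32/(-1009) + 3087/3930 = -1/32*(-1/1009) + 3087*(1/3930) = 1/32288 + 1029/1310 = 16612831/21148640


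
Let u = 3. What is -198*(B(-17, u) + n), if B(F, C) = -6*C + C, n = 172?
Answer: -31086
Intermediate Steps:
B(F, C) = -5*C
-198*(B(-17, u) + n) = -198*(-5*3 + 172) = -198*(-15 + 172) = -198*157 = -31086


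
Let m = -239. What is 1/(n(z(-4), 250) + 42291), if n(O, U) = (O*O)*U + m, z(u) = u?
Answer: 1/46052 ≈ 2.1715e-5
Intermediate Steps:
n(O, U) = -239 + U*O² (n(O, U) = (O*O)*U - 239 = O²*U - 239 = U*O² - 239 = -239 + U*O²)
1/(n(z(-4), 250) + 42291) = 1/((-239 + 250*(-4)²) + 42291) = 1/((-239 + 250*16) + 42291) = 1/((-239 + 4000) + 42291) = 1/(3761 + 42291) = 1/46052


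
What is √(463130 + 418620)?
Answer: 5*√35270 ≈ 939.02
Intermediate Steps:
√(463130 + 418620) = √881750 = 5*√35270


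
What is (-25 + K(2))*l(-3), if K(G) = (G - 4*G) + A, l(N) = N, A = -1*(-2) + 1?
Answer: 84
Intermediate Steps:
A = 3 (A = 2 + 1 = 3)
K(G) = 3 - 3*G (K(G) = (G - 4*G) + 3 = -3*G + 3 = 3 - 3*G)
(-25 + K(2))*l(-3) = (-25 + (3 - 3*2))*(-3) = (-25 + (3 - 6))*(-3) = (-25 - 3)*(-3) = -28*(-3) = 84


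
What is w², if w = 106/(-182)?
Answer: 2809/8281 ≈ 0.33921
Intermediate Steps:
w = -53/91 (w = 106*(-1/182) = -53/91 ≈ -0.58242)
w² = (-53/91)² = 2809/8281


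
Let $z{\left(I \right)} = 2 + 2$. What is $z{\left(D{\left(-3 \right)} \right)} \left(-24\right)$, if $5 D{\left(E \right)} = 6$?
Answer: $-96$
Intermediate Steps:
$D{\left(E \right)} = \frac{6}{5}$ ($D{\left(E \right)} = \frac{1}{5} \cdot 6 = \frac{6}{5}$)
$z{\left(I \right)} = 4$
$z{\left(D{\left(-3 \right)} \right)} \left(-24\right) = 4 \left(-24\right) = -96$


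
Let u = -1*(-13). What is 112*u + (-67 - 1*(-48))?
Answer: 1437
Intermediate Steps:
u = 13
112*u + (-67 - 1*(-48)) = 112*13 + (-67 - 1*(-48)) = 1456 + (-67 + 48) = 1456 - 19 = 1437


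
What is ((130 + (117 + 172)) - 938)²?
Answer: 269361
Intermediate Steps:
((130 + (117 + 172)) - 938)² = ((130 + 289) - 938)² = (419 - 938)² = (-519)² = 269361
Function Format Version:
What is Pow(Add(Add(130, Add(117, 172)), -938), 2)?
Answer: 269361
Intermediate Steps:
Pow(Add(Add(130, Add(117, 172)), -938), 2) = Pow(Add(Add(130, 289), -938), 2) = Pow(Add(419, -938), 2) = Pow(-519, 2) = 269361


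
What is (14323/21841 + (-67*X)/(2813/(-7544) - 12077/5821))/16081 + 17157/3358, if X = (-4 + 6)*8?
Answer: 651149222110300378175/126767376035365824798 ≈ 5.1366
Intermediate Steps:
X = 16 (X = 2*8 = 16)
(14323/21841 + (-67*X)/(2813/(-7544) - 12077/5821))/16081 + 17157/3358 = (14323/21841 + (-67*16)/(2813/(-7544) - 12077/5821))/16081 + 17157/3358 = (14323*(1/21841) - 1072/(2813*(-1/7544) - 12077*1/5821))*(1/16081) + 17157*(1/3358) = (14323/21841 - 1072/(-2813/7544 - 12077/5821))*(1/16081) + 17157/3358 = (14323/21841 - 1072/(-107483361/43913624))*(1/16081) + 17157/3358 = (14323/21841 - 1072*(-43913624/107483361))*(1/16081) + 17157/3358 = (14323/21841 + 47075404928/107483361)*(1/16081) + 17157/3358 = (1029713403212051/2347544087601)*(1/16081) + 17157/3358 = 1029713403212051/37750856472711681 + 17157/3358 = 651149222110300378175/126767376035365824798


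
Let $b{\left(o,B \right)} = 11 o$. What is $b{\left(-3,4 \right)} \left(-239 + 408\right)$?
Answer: $-5577$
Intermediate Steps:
$b{\left(-3,4 \right)} \left(-239 + 408\right) = 11 \left(-3\right) \left(-239 + 408\right) = \left(-33\right) 169 = -5577$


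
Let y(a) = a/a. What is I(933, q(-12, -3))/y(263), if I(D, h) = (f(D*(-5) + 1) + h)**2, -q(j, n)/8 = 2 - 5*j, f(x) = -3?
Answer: 249001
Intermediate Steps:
q(j, n) = -16 + 40*j (q(j, n) = -8*(2 - 5*j) = -16 + 40*j)
y(a) = 1
I(D, h) = (-3 + h)**2
I(933, q(-12, -3))/y(263) = (-3 + (-16 + 40*(-12)))**2/1 = (-3 + (-16 - 480))**2*1 = (-3 - 496)**2*1 = (-499)**2*1 = 249001*1 = 249001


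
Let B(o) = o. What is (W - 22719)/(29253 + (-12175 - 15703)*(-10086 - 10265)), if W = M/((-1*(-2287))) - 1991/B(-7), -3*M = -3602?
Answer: -82879996/2096099369049 ≈ -3.9540e-5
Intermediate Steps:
M = 3602/3 (M = -1/3*(-3602) = 3602/3 ≈ 1200.7)
W = 13685465/48027 (W = 3602/(3*((-1*(-2287)))) - 1991/(-7) = (3602/3)/2287 - 1991*(-1/7) = (3602/3)*(1/2287) + 1991/7 = 3602/6861 + 1991/7 = 13685465/48027 ≈ 284.95)
(W - 22719)/(29253 + (-12175 - 15703)*(-10086 - 10265)) = (13685465/48027 - 22719)/(29253 + (-12175 - 15703)*(-10086 - 10265)) = -1077439948/(48027*(29253 - 27878*(-20351))) = -1077439948/(48027*(29253 + 567345178)) = -1077439948/48027/567374431 = -1077439948/48027*1/567374431 = -82879996/2096099369049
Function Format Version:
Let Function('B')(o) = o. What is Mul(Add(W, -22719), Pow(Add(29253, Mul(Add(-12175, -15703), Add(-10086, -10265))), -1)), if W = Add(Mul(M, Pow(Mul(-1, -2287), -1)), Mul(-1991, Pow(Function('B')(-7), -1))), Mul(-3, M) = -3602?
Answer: Rational(-82879996, 2096099369049) ≈ -3.9540e-5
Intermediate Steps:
M = Rational(3602, 3) (M = Mul(Rational(-1, 3), -3602) = Rational(3602, 3) ≈ 1200.7)
W = Rational(13685465, 48027) (W = Add(Mul(Rational(3602, 3), Pow(Mul(-1, -2287), -1)), Mul(-1991, Pow(-7, -1))) = Add(Mul(Rational(3602, 3), Pow(2287, -1)), Mul(-1991, Rational(-1, 7))) = Add(Mul(Rational(3602, 3), Rational(1, 2287)), Rational(1991, 7)) = Add(Rational(3602, 6861), Rational(1991, 7)) = Rational(13685465, 48027) ≈ 284.95)
Mul(Add(W, -22719), Pow(Add(29253, Mul(Add(-12175, -15703), Add(-10086, -10265))), -1)) = Mul(Add(Rational(13685465, 48027), -22719), Pow(Add(29253, Mul(Add(-12175, -15703), Add(-10086, -10265))), -1)) = Mul(Rational(-1077439948, 48027), Pow(Add(29253, Mul(-27878, -20351)), -1)) = Mul(Rational(-1077439948, 48027), Pow(Add(29253, 567345178), -1)) = Mul(Rational(-1077439948, 48027), Pow(567374431, -1)) = Mul(Rational(-1077439948, 48027), Rational(1, 567374431)) = Rational(-82879996, 2096099369049)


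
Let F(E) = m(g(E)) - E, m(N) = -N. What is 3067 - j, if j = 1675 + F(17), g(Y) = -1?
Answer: 1408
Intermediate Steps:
F(E) = 1 - E (F(E) = -1*(-1) - E = 1 - E)
j = 1659 (j = 1675 + (1 - 1*17) = 1675 + (1 - 17) = 1675 - 16 = 1659)
3067 - j = 3067 - 1*1659 = 3067 - 1659 = 1408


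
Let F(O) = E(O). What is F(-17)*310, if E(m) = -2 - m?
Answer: 4650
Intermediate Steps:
F(O) = -2 - O
F(-17)*310 = (-2 - 1*(-17))*310 = (-2 + 17)*310 = 15*310 = 4650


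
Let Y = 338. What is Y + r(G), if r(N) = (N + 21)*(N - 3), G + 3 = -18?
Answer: 338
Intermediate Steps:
G = -21 (G = -3 - 18 = -21)
r(N) = (-3 + N)*(21 + N) (r(N) = (21 + N)*(-3 + N) = (-3 + N)*(21 + N))
Y + r(G) = 338 + (-63 + (-21)² + 18*(-21)) = 338 + (-63 + 441 - 378) = 338 + 0 = 338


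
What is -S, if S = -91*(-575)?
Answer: -52325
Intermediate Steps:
S = 52325
-S = -1*52325 = -52325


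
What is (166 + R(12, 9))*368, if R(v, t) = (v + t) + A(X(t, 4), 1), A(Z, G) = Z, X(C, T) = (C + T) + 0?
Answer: 73600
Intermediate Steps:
X(C, T) = C + T
R(v, t) = 4 + v + 2*t (R(v, t) = (v + t) + (t + 4) = (t + v) + (4 + t) = 4 + v + 2*t)
(166 + R(12, 9))*368 = (166 + (4 + 12 + 2*9))*368 = (166 + (4 + 12 + 18))*368 = (166 + 34)*368 = 200*368 = 73600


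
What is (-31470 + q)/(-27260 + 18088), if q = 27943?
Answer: 3527/9172 ≈ 0.38454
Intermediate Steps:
(-31470 + q)/(-27260 + 18088) = (-31470 + 27943)/(-27260 + 18088) = -3527/(-9172) = -3527*(-1/9172) = 3527/9172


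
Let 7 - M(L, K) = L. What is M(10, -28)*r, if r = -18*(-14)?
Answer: -756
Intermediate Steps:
M(L, K) = 7 - L
r = 252
M(10, -28)*r = (7 - 1*10)*252 = (7 - 10)*252 = -3*252 = -756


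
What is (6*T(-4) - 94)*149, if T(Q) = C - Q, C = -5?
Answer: -14900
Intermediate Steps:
T(Q) = -5 - Q
(6*T(-4) - 94)*149 = (6*(-5 - 1*(-4)) - 94)*149 = (6*(-5 + 4) - 94)*149 = (6*(-1) - 94)*149 = (-6 - 94)*149 = -100*149 = -14900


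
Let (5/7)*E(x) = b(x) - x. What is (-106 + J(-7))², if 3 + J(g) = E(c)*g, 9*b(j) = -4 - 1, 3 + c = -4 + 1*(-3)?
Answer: 3290596/81 ≈ 40625.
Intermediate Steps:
c = -10 (c = -3 + (-4 + 1*(-3)) = -3 + (-4 - 3) = -3 - 7 = -10)
b(j) = -5/9 (b(j) = (-4 - 1)/9 = (⅑)*(-5) = -5/9)
E(x) = -7/9 - 7*x/5 (E(x) = 7*(-5/9 - x)/5 = -7/9 - 7*x/5)
J(g) = -3 + 119*g/9 (J(g) = -3 + (-7/9 - 7/5*(-10))*g = -3 + (-7/9 + 14)*g = -3 + 119*g/9)
(-106 + J(-7))² = (-106 + (-3 + (119/9)*(-7)))² = (-106 + (-3 - 833/9))² = (-106 - 860/9)² = (-1814/9)² = 3290596/81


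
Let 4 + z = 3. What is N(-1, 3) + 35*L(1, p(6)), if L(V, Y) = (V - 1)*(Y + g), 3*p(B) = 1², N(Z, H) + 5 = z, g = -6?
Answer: -6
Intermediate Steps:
z = -1 (z = -4 + 3 = -1)
N(Z, H) = -6 (N(Z, H) = -5 - 1 = -6)
p(B) = ⅓ (p(B) = (⅓)*1² = (⅓)*1 = ⅓)
L(V, Y) = (-1 + V)*(-6 + Y) (L(V, Y) = (V - 1)*(Y - 6) = (-1 + V)*(-6 + Y))
N(-1, 3) + 35*L(1, p(6)) = -6 + 35*(6 - 1*⅓ - 6*1 + 1*(⅓)) = -6 + 35*(6 - ⅓ - 6 + ⅓) = -6 + 35*0 = -6 + 0 = -6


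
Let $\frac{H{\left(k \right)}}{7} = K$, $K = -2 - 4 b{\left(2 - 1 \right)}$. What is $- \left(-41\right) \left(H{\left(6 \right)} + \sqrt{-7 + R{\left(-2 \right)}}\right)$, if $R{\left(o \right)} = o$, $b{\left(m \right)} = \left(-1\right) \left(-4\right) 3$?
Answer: $-14350 + 123 i \approx -14350.0 + 123.0 i$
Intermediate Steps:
$b{\left(m \right)} = 12$ ($b{\left(m \right)} = 4 \cdot 3 = 12$)
$K = -50$ ($K = -2 - 48 = -50$)
$H{\left(k \right)} = -350$ ($H{\left(k \right)} = 7 \left(-50\right) = -350$)
$- \left(-41\right) \left(H{\left(6 \right)} + \sqrt{-7 + R{\left(-2 \right)}}\right) = - \left(-41\right) \left(-350 + \sqrt{-7 - 2}\right) = - \left(-41\right) \left(-350 + \sqrt{-9}\right) = - \left(-41\right) \left(-350 + 3 i\right) = - (14350 - 123 i) = -14350 + 123 i$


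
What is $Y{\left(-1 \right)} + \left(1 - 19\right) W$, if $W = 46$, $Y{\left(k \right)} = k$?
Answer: $-829$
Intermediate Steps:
$Y{\left(-1 \right)} + \left(1 - 19\right) W = -1 + \left(1 - 19\right) 46 = -1 - 828 = -829$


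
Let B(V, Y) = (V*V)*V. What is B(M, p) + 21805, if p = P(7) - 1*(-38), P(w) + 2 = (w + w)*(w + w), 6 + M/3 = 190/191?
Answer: 128343911123/6967871 ≈ 18419.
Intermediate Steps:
M = -2868/191 (M = -18 + 3*(190/191) = -18 + 570/191 = -2868/191 ≈ -15.016)
P(w) = -2 + 4*w² (P(w) = -2 + (w + w)*(w + w) = -2 + (2*w)*(2*w) = -2 + 4*w²)
p = 232 (p = (-2 + 4*7²) - 1*(-38) = (-2 + 4*49) + 38 = (-2 + 196) + 38 = 194 + 38 = 232)
B(V, Y) = V³ (B(V, Y) = V²*V = V³)
B(M, p) + 21805 = (-2868/191)³ + 21805 = -23590516032/6967871 + 21805 = 128343911123/6967871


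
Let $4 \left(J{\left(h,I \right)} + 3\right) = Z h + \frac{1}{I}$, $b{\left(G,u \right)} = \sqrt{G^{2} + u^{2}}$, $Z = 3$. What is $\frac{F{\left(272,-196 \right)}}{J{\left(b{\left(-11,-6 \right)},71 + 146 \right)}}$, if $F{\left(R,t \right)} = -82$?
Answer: $- \frac{46317782}{14940287} - \frac{11583894 \sqrt{157}}{14940287} \approx -12.815$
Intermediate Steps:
$J{\left(h,I \right)} = -3 + \frac{1}{4 I} + \frac{3 h}{4}$ ($J{\left(h,I \right)} = -3 + \frac{3 h + \frac{1}{I}}{4} = -3 + \frac{\frac{1}{I} + 3 h}{4} = -3 + \left(\frac{1}{4 I} + \frac{3 h}{4}\right) = -3 + \frac{1}{4 I} + \frac{3 h}{4}$)
$\frac{F{\left(272,-196 \right)}}{J{\left(b{\left(-11,-6 \right)},71 + 146 \right)}} = - \frac{82}{\frac{1}{4} \frac{1}{71 + 146} \left(1 + 3 \left(71 + 146\right) \left(-4 + \sqrt{\left(-11\right)^{2} + \left(-6\right)^{2}}\right)\right)} = - \frac{82}{\frac{1}{4} \cdot \frac{1}{217} \left(1 + 3 \cdot 217 \left(-4 + \sqrt{121 + 36}\right)\right)} = - \frac{82}{\frac{1}{4} \cdot \frac{1}{217} \left(1 + 3 \cdot 217 \left(-4 + \sqrt{157}\right)\right)} = - \frac{82}{\frac{1}{4} \cdot \frac{1}{217} \left(1 - \left(2604 - 651 \sqrt{157}\right)\right)} = - \frac{82}{\frac{1}{4} \cdot \frac{1}{217} \left(-2603 + 651 \sqrt{157}\right)} = - \frac{82}{- \frac{2603}{868} + \frac{3 \sqrt{157}}{4}}$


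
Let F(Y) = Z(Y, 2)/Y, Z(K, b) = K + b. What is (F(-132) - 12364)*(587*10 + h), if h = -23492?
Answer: 217861053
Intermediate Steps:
F(Y) = (2 + Y)/Y (F(Y) = (Y + 2)/Y = (2 + Y)/Y)
(F(-132) - 12364)*(587*10 + h) = ((2 - 132)/(-132) - 12364)*(587*10 - 23492) = (-1/132*(-130) - 12364)*(5870 - 23492) = (65/66 - 12364)*(-17622) = -815959/66*(-17622) = 217861053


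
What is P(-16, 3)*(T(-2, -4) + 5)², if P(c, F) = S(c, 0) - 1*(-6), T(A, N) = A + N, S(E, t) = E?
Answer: -10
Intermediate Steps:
P(c, F) = 6 + c (P(c, F) = c - 1*(-6) = c + 6 = 6 + c)
P(-16, 3)*(T(-2, -4) + 5)² = (6 - 16)*((-2 - 4) + 5)² = -10*(-6 + 5)² = -10*(-1)² = -10*1 = -10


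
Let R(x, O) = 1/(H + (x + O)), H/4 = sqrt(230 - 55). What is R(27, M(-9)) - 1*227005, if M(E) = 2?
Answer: -444702824/1959 + 20*sqrt(7)/1959 ≈ -2.2701e+5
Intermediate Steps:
H = 20*sqrt(7) (H = 4*sqrt(230 - 55) = 4*sqrt(175) = 4*(5*sqrt(7)) = 20*sqrt(7) ≈ 52.915)
R(x, O) = 1/(O + x + 20*sqrt(7)) (R(x, O) = 1/(20*sqrt(7) + (x + O)) = 1/(20*sqrt(7) + (O + x)) = 1/(O + x + 20*sqrt(7)))
R(27, M(-9)) - 1*227005 = 1/(2 + 27 + 20*sqrt(7)) - 1*227005 = 1/(29 + 20*sqrt(7)) - 227005 = -227005 + 1/(29 + 20*sqrt(7))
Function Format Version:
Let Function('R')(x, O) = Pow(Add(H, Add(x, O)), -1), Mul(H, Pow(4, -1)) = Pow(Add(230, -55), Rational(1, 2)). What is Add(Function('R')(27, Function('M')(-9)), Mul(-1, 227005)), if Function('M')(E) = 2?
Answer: Add(Rational(-444702824, 1959), Mul(Rational(20, 1959), Pow(7, Rational(1, 2)))) ≈ -2.2701e+5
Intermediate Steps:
H = Mul(20, Pow(7, Rational(1, 2))) (H = Mul(4, Pow(Add(230, -55), Rational(1, 2))) = Mul(4, Pow(175, Rational(1, 2))) = Mul(4, Mul(5, Pow(7, Rational(1, 2)))) = Mul(20, Pow(7, Rational(1, 2))) ≈ 52.915)
Function('R')(x, O) = Pow(Add(O, x, Mul(20, Pow(7, Rational(1, 2)))), -1) (Function('R')(x, O) = Pow(Add(Mul(20, Pow(7, Rational(1, 2))), Add(x, O)), -1) = Pow(Add(Mul(20, Pow(7, Rational(1, 2))), Add(O, x)), -1) = Pow(Add(O, x, Mul(20, Pow(7, Rational(1, 2)))), -1))
Add(Function('R')(27, Function('M')(-9)), Mul(-1, 227005)) = Add(Pow(Add(2, 27, Mul(20, Pow(7, Rational(1, 2)))), -1), Mul(-1, 227005)) = Add(Pow(Add(29, Mul(20, Pow(7, Rational(1, 2)))), -1), -227005) = Add(-227005, Pow(Add(29, Mul(20, Pow(7, Rational(1, 2)))), -1))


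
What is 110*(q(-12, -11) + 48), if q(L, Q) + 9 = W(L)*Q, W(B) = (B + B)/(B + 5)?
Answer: 990/7 ≈ 141.43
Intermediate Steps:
W(B) = 2*B/(5 + B) (W(B) = (2*B)/(5 + B) = 2*B/(5 + B))
q(L, Q) = -9 + 2*L*Q/(5 + L) (q(L, Q) = -9 + (2*L/(5 + L))*Q = -9 + 2*L*Q/(5 + L))
110*(q(-12, -11) + 48) = 110*((-45 - 9*(-12) + 2*(-12)*(-11))/(5 - 12) + 48) = 110*((-45 + 108 + 264)/(-7) + 48) = 110*(-⅐*327 + 48) = 110*(-327/7 + 48) = 110*(9/7) = 990/7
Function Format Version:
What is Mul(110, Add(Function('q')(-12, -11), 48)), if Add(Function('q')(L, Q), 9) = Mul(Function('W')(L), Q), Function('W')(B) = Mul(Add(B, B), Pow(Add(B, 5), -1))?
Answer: Rational(990, 7) ≈ 141.43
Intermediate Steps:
Function('W')(B) = Mul(2, B, Pow(Add(5, B), -1)) (Function('W')(B) = Mul(Mul(2, B), Pow(Add(5, B), -1)) = Mul(2, B, Pow(Add(5, B), -1)))
Function('q')(L, Q) = Add(-9, Mul(2, L, Q, Pow(Add(5, L), -1))) (Function('q')(L, Q) = Add(-9, Mul(Mul(2, L, Pow(Add(5, L), -1)), Q)) = Add(-9, Mul(2, L, Q, Pow(Add(5, L), -1))))
Mul(110, Add(Function('q')(-12, -11), 48)) = Mul(110, Add(Mul(Pow(Add(5, -12), -1), Add(-45, Mul(-9, -12), Mul(2, -12, -11))), 48)) = Mul(110, Add(Mul(Pow(-7, -1), Add(-45, 108, 264)), 48)) = Mul(110, Add(Mul(Rational(-1, 7), 327), 48)) = Mul(110, Add(Rational(-327, 7), 48)) = Mul(110, Rational(9, 7)) = Rational(990, 7)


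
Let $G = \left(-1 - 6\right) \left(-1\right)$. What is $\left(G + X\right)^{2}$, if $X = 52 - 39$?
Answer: $400$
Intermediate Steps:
$G = 7$ ($G = \left(-7\right) \left(-1\right) = 7$)
$X = 13$ ($X = 52 - 39 = 13$)
$\left(G + X\right)^{2} = \left(7 + 13\right)^{2} = 20^{2} = 400$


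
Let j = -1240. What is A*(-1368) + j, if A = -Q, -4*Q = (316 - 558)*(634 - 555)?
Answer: 6537116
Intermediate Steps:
Q = 9559/2 (Q = -(316 - 558)*(634 - 555)/4 = -(-121)*79/2 = -¼*(-19118) = 9559/2 ≈ 4779.5)
A = -9559/2 (A = -1*9559/2 = -9559/2 ≈ -4779.5)
A*(-1368) + j = -9559/2*(-1368) - 1240 = 6538356 - 1240 = 6537116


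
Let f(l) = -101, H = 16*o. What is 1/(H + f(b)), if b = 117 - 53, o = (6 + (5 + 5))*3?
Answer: 1/667 ≈ 0.0014993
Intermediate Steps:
o = 48 (o = (6 + 10)*3 = 16*3 = 48)
b = 64
H = 768 (H = 16*48 = 768)
1/(H + f(b)) = 1/(768 - 101) = 1/667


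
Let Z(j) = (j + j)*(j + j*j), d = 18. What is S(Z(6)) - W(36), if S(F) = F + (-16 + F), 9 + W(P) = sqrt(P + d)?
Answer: 1001 - 3*sqrt(6) ≈ 993.65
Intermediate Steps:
W(P) = -9 + sqrt(18 + P) (W(P) = -9 + sqrt(P + 18) = -9 + sqrt(18 + P))
Z(j) = 2*j*(j + j**2) (Z(j) = (2*j)*(j + j**2) = 2*j*(j + j**2))
S(F) = -16 + 2*F
S(Z(6)) - W(36) = (-16 + 2*(2*6**2*(1 + 6))) - (-9 + sqrt(18 + 36)) = (-16 + 2*(2*36*7)) - (-9 + sqrt(54)) = (-16 + 2*504) - (-9 + 3*sqrt(6)) = (-16 + 1008) + (9 - 3*sqrt(6)) = 992 + (9 - 3*sqrt(6)) = 1001 - 3*sqrt(6)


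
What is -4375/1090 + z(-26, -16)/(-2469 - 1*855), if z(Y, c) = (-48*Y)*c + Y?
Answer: 181274/90579 ≈ 2.0013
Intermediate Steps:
z(Y, c) = Y - 48*Y*c (z(Y, c) = -48*Y*c + Y = Y - 48*Y*c)
-4375/1090 + z(-26, -16)/(-2469 - 1*855) = -4375/1090 + (-26*(1 - 48*(-16)))/(-2469 - 1*855) = -4375*1/1090 + (-26*(1 + 768))/(-2469 - 855) = -875/218 - 26*769/(-3324) = -875/218 - 19994*(-1/3324) = -875/218 + 9997/1662 = 181274/90579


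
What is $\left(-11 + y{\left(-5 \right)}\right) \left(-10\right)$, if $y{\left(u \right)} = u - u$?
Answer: $110$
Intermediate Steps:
$y{\left(u \right)} = 0$
$\left(-11 + y{\left(-5 \right)}\right) \left(-10\right) = \left(-11 + 0\right) \left(-10\right) = \left(-11\right) \left(-10\right) = 110$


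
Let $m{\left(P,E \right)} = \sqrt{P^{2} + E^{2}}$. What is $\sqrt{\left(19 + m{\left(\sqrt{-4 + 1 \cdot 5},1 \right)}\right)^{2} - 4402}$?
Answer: $\sqrt{-4402 + \left(19 + \sqrt{2}\right)^{2}} \approx 63.129 i$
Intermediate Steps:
$m{\left(P,E \right)} = \sqrt{E^{2} + P^{2}}$
$\sqrt{\left(19 + m{\left(\sqrt{-4 + 1 \cdot 5},1 \right)}\right)^{2} - 4402} = \sqrt{\left(19 + \sqrt{1^{2} + \left(\sqrt{-4 + 1 \cdot 5}\right)^{2}}\right)^{2} - 4402} = \sqrt{\left(19 + \sqrt{1 + \left(\sqrt{-4 + 5}\right)^{2}}\right)^{2} - 4402} = \sqrt{\left(19 + \sqrt{1 + \left(\sqrt{1}\right)^{2}}\right)^{2} - 4402} = \sqrt{\left(19 + \sqrt{1 + 1^{2}}\right)^{2} - 4402} = \sqrt{\left(19 + \sqrt{1 + 1}\right)^{2} - 4402} = \sqrt{\left(19 + \sqrt{2}\right)^{2} - 4402} = \sqrt{-4402 + \left(19 + \sqrt{2}\right)^{2}}$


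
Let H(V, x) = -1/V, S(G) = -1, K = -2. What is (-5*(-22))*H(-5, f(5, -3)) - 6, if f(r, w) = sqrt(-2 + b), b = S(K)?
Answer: 16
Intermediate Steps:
b = -1
f(r, w) = I*sqrt(3) (f(r, w) = sqrt(-2 - 1) = sqrt(-3) = I*sqrt(3))
(-5*(-22))*H(-5, f(5, -3)) - 6 = (-5*(-22))*(-1/(-5)) - 6 = 110*(-1*(-1/5)) - 6 = 110*(1/5) - 6 = 22 - 6 = 16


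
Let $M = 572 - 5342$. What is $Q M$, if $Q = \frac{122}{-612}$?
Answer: $\frac{16165}{17} \approx 950.88$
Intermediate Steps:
$Q = - \frac{61}{306}$ ($Q = 122 \left(- \frac{1}{612}\right) = - \frac{61}{306} \approx -0.19935$)
$M = -4770$
$Q M = \left(- \frac{61}{306}\right) \left(-4770\right) = \frac{16165}{17}$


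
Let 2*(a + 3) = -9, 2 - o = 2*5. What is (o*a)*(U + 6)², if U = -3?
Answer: 540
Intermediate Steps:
o = -8 (o = 2 - 2*5 = 2 - 1*10 = 2 - 10 = -8)
a = -15/2 (a = -3 + (½)*(-9) = -3 - 9/2 = -15/2 ≈ -7.5000)
(o*a)*(U + 6)² = (-8*(-15/2))*(-3 + 6)² = 60*3² = 60*9 = 540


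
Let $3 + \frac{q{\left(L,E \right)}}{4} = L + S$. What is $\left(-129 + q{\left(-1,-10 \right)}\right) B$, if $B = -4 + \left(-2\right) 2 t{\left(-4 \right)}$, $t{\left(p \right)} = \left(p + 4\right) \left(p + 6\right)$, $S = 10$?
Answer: $420$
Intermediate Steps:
$q{\left(L,E \right)} = 28 + 4 L$ ($q{\left(L,E \right)} = -12 + 4 \left(L + 10\right) = -12 + 4 \left(10 + L\right) = -12 + \left(40 + 4 L\right) = 28 + 4 L$)
$t{\left(p \right)} = \left(4 + p\right) \left(6 + p\right)$
$B = -4$ ($B = -4 + \left(-2\right) 2 \left(24 + \left(-4\right)^{2} + 10 \left(-4\right)\right) = -4 - 4 \left(24 + 16 - 40\right) = -4 - 0 = -4 + 0 = -4$)
$\left(-129 + q{\left(-1,-10 \right)}\right) B = \left(-129 + \left(28 + 4 \left(-1\right)\right)\right) \left(-4\right) = \left(-129 + \left(28 - 4\right)\right) \left(-4\right) = \left(-129 + 24\right) \left(-4\right) = \left(-105\right) \left(-4\right) = 420$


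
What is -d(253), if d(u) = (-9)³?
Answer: 729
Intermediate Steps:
d(u) = -729
-d(253) = -1*(-729) = 729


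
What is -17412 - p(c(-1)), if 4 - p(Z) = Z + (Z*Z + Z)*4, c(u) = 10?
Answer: -16966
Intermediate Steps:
p(Z) = 4 - 5*Z - 4*Z² (p(Z) = 4 - (Z + (Z*Z + Z)*4) = 4 - (Z + (Z² + Z)*4) = 4 - (Z + (Z + Z²)*4) = 4 - (Z + (4*Z + 4*Z²)) = 4 - (4*Z² + 5*Z) = 4 + (-5*Z - 4*Z²) = 4 - 5*Z - 4*Z²)
-17412 - p(c(-1)) = -17412 - (4 - 5*10 - 4*10²) = -17412 - (4 - 50 - 4*100) = -17412 - (4 - 50 - 400) = -17412 - 1*(-446) = -17412 + 446 = -16966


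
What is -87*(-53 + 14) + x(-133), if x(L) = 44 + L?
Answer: 3304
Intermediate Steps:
-87*(-53 + 14) + x(-133) = -87*(-53 + 14) + (44 - 133) = -87*(-39) - 89 = 3393 - 89 = 3304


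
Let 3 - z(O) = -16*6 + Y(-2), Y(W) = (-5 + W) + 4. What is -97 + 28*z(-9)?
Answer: 2759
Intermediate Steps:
Y(W) = -1 + W
z(O) = 102 (z(O) = 3 - (-16*6 + (-1 - 2)) = 3 - (-4*24 - 3) = 3 - (-96 - 3) = 3 - 1*(-99) = 3 + 99 = 102)
-97 + 28*z(-9) = -97 + 28*102 = -97 + 2856 = 2759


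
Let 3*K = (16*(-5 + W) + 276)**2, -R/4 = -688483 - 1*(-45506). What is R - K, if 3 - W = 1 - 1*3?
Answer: 2546516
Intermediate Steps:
W = 5 (W = 3 - (1 - 1*3) = 3 - (1 - 3) = 3 - 1*(-2) = 3 + 2 = 5)
R = 2571908 (R = -4*(-688483 - 1*(-45506)) = -4*(-688483 + 45506) = -4*(-642977) = 2571908)
K = 25392 (K = (16*(-5 + 5) + 276)**2/3 = (16*0 + 276)**2/3 = (0 + 276)**2/3 = (1/3)*276**2 = (1/3)*76176 = 25392)
R - K = 2571908 - 1*25392 = 2571908 - 25392 = 2546516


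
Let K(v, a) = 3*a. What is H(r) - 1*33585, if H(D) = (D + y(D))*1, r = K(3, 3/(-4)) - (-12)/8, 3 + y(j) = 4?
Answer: -134339/4 ≈ -33585.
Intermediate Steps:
y(j) = 1 (y(j) = -3 + 4 = 1)
r = -3/4 (r = 3*(3/(-4)) - (-12)/8 = 3*(3*(-1/4)) - (-12)/8 = 3*(-3/4) - 4*(-3/8) = -9/4 + 3/2 = -3/4 ≈ -0.75000)
H(D) = 1 + D (H(D) = (D + 1)*1 = (1 + D)*1 = 1 + D)
H(r) - 1*33585 = (1 - 3/4) - 1*33585 = 1/4 - 33585 = -134339/4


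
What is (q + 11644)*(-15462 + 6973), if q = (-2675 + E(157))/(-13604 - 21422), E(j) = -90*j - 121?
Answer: -1731160369315/17513 ≈ -9.8850e+7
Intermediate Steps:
E(j) = -121 - 90*j
q = 8463/17513 (q = (-2675 + (-121 - 90*157))/(-13604 - 21422) = (-2675 + (-121 - 14130))/(-35026) = (-2675 - 14251)*(-1/35026) = -16926*(-1/35026) = 8463/17513 ≈ 0.48324)
(q + 11644)*(-15462 + 6973) = (8463/17513 + 11644)*(-15462 + 6973) = (203929835/17513)*(-8489) = -1731160369315/17513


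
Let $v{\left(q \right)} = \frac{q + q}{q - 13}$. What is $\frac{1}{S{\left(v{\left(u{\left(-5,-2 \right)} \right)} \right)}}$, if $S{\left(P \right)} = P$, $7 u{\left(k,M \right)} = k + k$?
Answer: $\frac{101}{20} \approx 5.05$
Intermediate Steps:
$u{\left(k,M \right)} = \frac{2 k}{7}$ ($u{\left(k,M \right)} = \frac{k + k}{7} = \frac{2 k}{7}$)
$v{\left(q \right)} = \frac{2 q}{-13 + q}$
$\frac{1}{S{\left(v{\left(u{\left(-5,-2 \right)} \right)} \right)}} = \frac{1}{2 \cdot \frac{2}{7} \left(-5\right) \frac{1}{-13 + \frac{2}{7} \left(-5\right)}} = \frac{1}{2 \left(- \frac{10}{7}\right) \frac{1}{-13 - \frac{10}{7}}} = \frac{1}{2 \left(- \frac{10}{7}\right) \frac{1}{- \frac{101}{7}}} = \frac{1}{2 \left(- \frac{10}{7}\right) \left(- \frac{7}{101}\right)} = \frac{1}{\frac{20}{101}} = \frac{101}{20}$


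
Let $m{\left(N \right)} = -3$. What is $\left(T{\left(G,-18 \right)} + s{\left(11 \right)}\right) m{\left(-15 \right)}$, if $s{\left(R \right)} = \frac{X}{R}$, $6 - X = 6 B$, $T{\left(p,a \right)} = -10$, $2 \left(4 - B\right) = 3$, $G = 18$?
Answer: $\frac{357}{11} \approx 32.455$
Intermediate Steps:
$B = \frac{5}{2}$ ($B = 4 - \frac{3}{2} = \frac{5}{2} \approx 2.5$)
$X = -9$ ($X = 6 - 6 \cdot \frac{5}{2} = 6 - 15 = -9$)
$s{\left(R \right)} = - \frac{9}{R}$
$\left(T{\left(G,-18 \right)} + s{\left(11 \right)}\right) m{\left(-15 \right)} = \left(-10 - \frac{9}{11}\right) \left(-3\right) = \left(- \frac{119}{11}\right) \left(-3\right) = \frac{357}{11}$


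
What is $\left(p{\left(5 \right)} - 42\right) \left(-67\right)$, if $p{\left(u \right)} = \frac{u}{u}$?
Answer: $2747$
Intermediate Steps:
$p{\left(u \right)} = 1$
$\left(p{\left(5 \right)} - 42\right) \left(-67\right) = \left(1 - 42\right) \left(-67\right) = \left(-41\right) \left(-67\right) = 2747$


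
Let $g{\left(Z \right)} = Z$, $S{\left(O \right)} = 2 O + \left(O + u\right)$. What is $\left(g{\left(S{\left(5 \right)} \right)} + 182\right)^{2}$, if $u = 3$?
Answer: $40000$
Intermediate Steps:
$S{\left(O \right)} = 3 + 3 O$ ($S{\left(O \right)} = 2 O + \left(O + 3\right) = 2 O + \left(3 + O\right) = 3 + 3 O$)
$\left(g{\left(S{\left(5 \right)} \right)} + 182\right)^{2} = \left(\left(3 + 3 \cdot 5\right) + 182\right)^{2} = \left(\left(3 + 15\right) + 182\right)^{2} = \left(18 + 182\right)^{2} = 200^{2} = 40000$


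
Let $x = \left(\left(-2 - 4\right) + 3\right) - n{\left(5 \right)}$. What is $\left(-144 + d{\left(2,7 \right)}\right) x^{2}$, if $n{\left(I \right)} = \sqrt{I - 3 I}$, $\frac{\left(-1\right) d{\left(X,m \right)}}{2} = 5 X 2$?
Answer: $184 - 1104 i \sqrt{10} \approx 184.0 - 3491.2 i$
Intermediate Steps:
$d{\left(X,m \right)} = - 20 X$ ($d{\left(X,m \right)} = - 2 \cdot 5 X 2 = - 2 \cdot 10 X = - 20 X$)
$n{\left(I \right)} = \sqrt{2} \sqrt{- I}$ ($n{\left(I \right)} = \sqrt{- 2 I} = \sqrt{2} \sqrt{- I}$)
$x = -3 - i \sqrt{10}$ ($x = \left(\left(-2 - 4\right) + 3\right) - \sqrt{2} \sqrt{\left(-1\right) 5} = \left(-6 + 3\right) - \sqrt{2} \sqrt{-5} = -3 - \sqrt{2} i \sqrt{5} = -3 - i \sqrt{10} \approx -3.0 - 3.1623 i$)
$\left(-144 + d{\left(2,7 \right)}\right) x^{2} = \left(-144 - 40\right) \left(-3 - i \sqrt{10}\right)^{2} = - 184 \left(-3 - i \sqrt{10}\right)^{2}$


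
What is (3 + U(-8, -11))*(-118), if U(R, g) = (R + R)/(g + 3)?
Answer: -590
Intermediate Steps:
U(R, g) = 2*R/(3 + g) (U(R, g) = (2*R)/(3 + g) = 2*R/(3 + g))
(3 + U(-8, -11))*(-118) = (3 + 2*(-8)/(3 - 11))*(-118) = (3 + 2*(-8)/(-8))*(-118) = (3 + 2*(-8)*(-⅛))*(-118) = (3 + 2)*(-118) = 5*(-118) = -590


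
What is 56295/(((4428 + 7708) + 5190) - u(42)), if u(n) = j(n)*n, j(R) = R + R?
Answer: 56295/13798 ≈ 4.0799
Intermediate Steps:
j(R) = 2*R
u(n) = 2*n**2 (u(n) = (2*n)*n = 2*n**2)
56295/(((4428 + 7708) + 5190) - u(42)) = 56295/(((4428 + 7708) + 5190) - 2*42**2) = 56295/((12136 + 5190) - 2*1764) = 56295/(17326 - 1*3528) = 56295/(17326 - 3528) = 56295/13798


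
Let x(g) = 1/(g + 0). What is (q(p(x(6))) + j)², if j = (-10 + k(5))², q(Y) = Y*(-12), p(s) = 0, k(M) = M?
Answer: 625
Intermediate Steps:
x(g) = 1/g
q(Y) = -12*Y
j = 25 (j = (-10 + 5)² = (-5)² = 25)
(q(p(x(6))) + j)² = (-12*0 + 25)² = (0 + 25)² = 25² = 625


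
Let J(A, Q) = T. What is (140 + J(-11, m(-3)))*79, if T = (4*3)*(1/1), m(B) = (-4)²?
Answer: 12008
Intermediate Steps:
m(B) = 16
T = 12 (T = 12*(1*1) = 12*1 = 12)
J(A, Q) = 12
(140 + J(-11, m(-3)))*79 = (140 + 12)*79 = 152*79 = 12008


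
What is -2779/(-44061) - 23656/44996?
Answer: -229315783/495642189 ≈ -0.46266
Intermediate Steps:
-2779/(-44061) - 23656/44996 = -2779*(-1/44061) - 23656*1/44996 = 2779/44061 - 5914/11249 = -229315783/495642189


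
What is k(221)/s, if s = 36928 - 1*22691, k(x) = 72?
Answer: 72/14237 ≈ 0.0050572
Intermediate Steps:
s = 14237 (s = 36928 - 22691 = 14237)
k(221)/s = 72/14237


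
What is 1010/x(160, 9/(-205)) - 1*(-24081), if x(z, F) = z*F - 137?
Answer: 28431379/1181 ≈ 24074.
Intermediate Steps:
x(z, F) = -137 + F*z (x(z, F) = F*z - 137 = -137 + F*z)
1010/x(160, 9/(-205)) - 1*(-24081) = 1010/(-137 + (9/(-205))*160) - 1*(-24081) = 1010/(-137 + (9*(-1/205))*160) + 24081 = 1010/(-137 - 9/205*160) + 24081 = 1010/(-137 - 288/41) + 24081 = 1010/(-5905/41) + 24081 = 1010*(-41/5905) + 24081 = -8282/1181 + 24081 = 28431379/1181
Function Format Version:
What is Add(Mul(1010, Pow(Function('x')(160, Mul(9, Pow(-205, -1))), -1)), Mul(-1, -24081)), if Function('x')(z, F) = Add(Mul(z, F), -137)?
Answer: Rational(28431379, 1181) ≈ 24074.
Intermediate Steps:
Function('x')(z, F) = Add(-137, Mul(F, z)) (Function('x')(z, F) = Add(Mul(F, z), -137) = Add(-137, Mul(F, z)))
Add(Mul(1010, Pow(Function('x')(160, Mul(9, Pow(-205, -1))), -1)), Mul(-1, -24081)) = Add(Mul(1010, Pow(Add(-137, Mul(Mul(9, Pow(-205, -1)), 160)), -1)), Mul(-1, -24081)) = Add(Mul(1010, Pow(Add(-137, Mul(Mul(9, Rational(-1, 205)), 160)), -1)), 24081) = Add(Mul(1010, Pow(Add(-137, Mul(Rational(-9, 205), 160)), -1)), 24081) = Add(Mul(1010, Pow(Add(-137, Rational(-288, 41)), -1)), 24081) = Add(Mul(1010, Pow(Rational(-5905, 41), -1)), 24081) = Add(Mul(1010, Rational(-41, 5905)), 24081) = Add(Rational(-8282, 1181), 24081) = Rational(28431379, 1181)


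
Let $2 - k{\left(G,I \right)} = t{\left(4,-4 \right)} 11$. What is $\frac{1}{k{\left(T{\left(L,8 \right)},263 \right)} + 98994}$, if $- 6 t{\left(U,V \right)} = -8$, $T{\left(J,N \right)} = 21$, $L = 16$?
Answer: $\frac{3}{296944} \approx 1.0103 \cdot 10^{-5}$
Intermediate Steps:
$t{\left(U,V \right)} = \frac{4}{3}$ ($t{\left(U,V \right)} = \left(- \frac{1}{6}\right) \left(-8\right) = \frac{4}{3}$)
$k{\left(G,I \right)} = - \frac{38}{3}$ ($k{\left(G,I \right)} = 2 - \frac{4}{3} \cdot 11 = 2 - \frac{44}{3} = - \frac{38}{3}$)
$\frac{1}{k{\left(T{\left(L,8 \right)},263 \right)} + 98994} = \frac{1}{- \frac{38}{3} + 98994} = \frac{1}{\frac{296944}{3}} = \frac{3}{296944}$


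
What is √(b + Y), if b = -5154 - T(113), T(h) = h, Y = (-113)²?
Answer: 11*√62 ≈ 86.614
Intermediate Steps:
Y = 12769
b = -5267 (b = -5154 - 1*113 = -5154 - 113 = -5267)
√(b + Y) = √(-5267 + 12769) = √7502 = 11*√62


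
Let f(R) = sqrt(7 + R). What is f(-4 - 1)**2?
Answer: 2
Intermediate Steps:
f(-4 - 1)**2 = (sqrt(7 + (-4 - 1)))**2 = (sqrt(7 - 5))**2 = (sqrt(2))**2 = 2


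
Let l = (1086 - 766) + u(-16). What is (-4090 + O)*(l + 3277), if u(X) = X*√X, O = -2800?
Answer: -24783330 + 440960*I ≈ -2.4783e+7 + 4.4096e+5*I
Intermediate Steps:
u(X) = X^(3/2)
l = 320 - 64*I (l = (1086 - 766) + (-16)^(3/2) = 320 - 64*I ≈ 320.0 - 64.0*I)
(-4090 + O)*(l + 3277) = (-4090 - 2800)*((320 - 64*I) + 3277) = -6890*(3597 - 64*I) = -24783330 + 440960*I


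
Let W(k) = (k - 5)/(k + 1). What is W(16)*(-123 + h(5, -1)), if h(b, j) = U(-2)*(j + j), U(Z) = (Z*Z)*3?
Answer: -1617/17 ≈ -95.118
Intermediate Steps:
U(Z) = 3*Z² (U(Z) = Z²*3 = 3*Z²)
h(b, j) = 24*j (h(b, j) = (3*(-2)²)*(j + j) = (3*4)*(2*j) = 12*(2*j) = 24*j)
W(k) = (-5 + k)/(1 + k)
W(16)*(-123 + h(5, -1)) = ((-5 + 16)/(1 + 16))*(-123 + 24*(-1)) = (11/17)*(-123 - 24) = ((1/17)*11)*(-147) = (11/17)*(-147) = -1617/17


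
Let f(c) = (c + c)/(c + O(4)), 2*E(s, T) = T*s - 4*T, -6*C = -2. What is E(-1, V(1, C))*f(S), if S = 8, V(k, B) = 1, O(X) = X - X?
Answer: -5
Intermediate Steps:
C = 1/3 (C = -1/6*(-2) = 1/3 ≈ 0.33333)
O(X) = 0
E(s, T) = -2*T + T*s/2 (E(s, T) = (T*s - 4*T)/2 = (-4*T + T*s)/2 = -2*T + T*s/2)
f(c) = 2 (f(c) = (c + c)/(c + 0) = (2*c)/c = 2)
E(-1, V(1, C))*f(S) = ((1/2)*1*(-4 - 1))*2 = ((1/2)*1*(-5))*2 = -5/2*2 = -5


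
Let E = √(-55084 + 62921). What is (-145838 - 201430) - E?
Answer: -347268 - √7837 ≈ -3.4736e+5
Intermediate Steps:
E = √7837 ≈ 88.527
(-145838 - 201430) - E = (-145838 - 201430) - √7837 = -347268 - √7837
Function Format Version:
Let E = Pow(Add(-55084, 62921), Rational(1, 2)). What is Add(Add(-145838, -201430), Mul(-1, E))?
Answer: Add(-347268, Mul(-1, Pow(7837, Rational(1, 2)))) ≈ -3.4736e+5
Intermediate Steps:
E = Pow(7837, Rational(1, 2)) ≈ 88.527
Add(Add(-145838, -201430), Mul(-1, E)) = Add(Add(-145838, -201430), Mul(-1, Pow(7837, Rational(1, 2)))) = Add(-347268, Mul(-1, Pow(7837, Rational(1, 2))))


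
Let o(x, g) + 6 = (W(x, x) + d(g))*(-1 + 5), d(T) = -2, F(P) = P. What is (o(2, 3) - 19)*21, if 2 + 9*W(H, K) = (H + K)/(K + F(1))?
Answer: -6293/9 ≈ -699.22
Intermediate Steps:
W(H, K) = -2/9 + (H + K)/(9*(1 + K)) (W(H, K) = -2/9 + ((H + K)/(K + 1))/9 = -2/9 + ((H + K)/(1 + K))/9 = -2/9 + (H + K)/(9*(1 + K)))
o(x, g) = -14 - 8/(9*(1 + x)) (o(x, g) = -6 + ((-2 + x - x)/(9*(1 + x)) - 2)*(-1 + 5) = -6 + ((⅑)*(-2)/(1 + x) - 2)*4 = -6 + (-2/(9*(1 + x)) - 2)*4 = -6 + (-2 - 2/(9*(1 + x)))*4 = -6 + (-8 - 8/(9*(1 + x))) = -14 - 8/(9*(1 + x)))
(o(2, 3) - 19)*21 = (2*(-67 - 63*2)/(9*(1 + 2)) - 19)*21 = ((2/9)*(-67 - 126)/3 - 19)*21 = ((2/9)*(⅓)*(-193) - 19)*21 = (-386/27 - 19)*21 = -899/27*21 = -6293/9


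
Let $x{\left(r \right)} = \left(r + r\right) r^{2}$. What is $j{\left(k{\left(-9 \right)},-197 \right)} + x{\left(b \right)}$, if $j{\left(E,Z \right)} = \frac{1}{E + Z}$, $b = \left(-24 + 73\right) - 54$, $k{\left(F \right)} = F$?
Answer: $- \frac{51501}{206} \approx -250.0$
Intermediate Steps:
$b = -5$ ($b = 49 - 54 = -5$)
$x{\left(r \right)} = 2 r^{3}$ ($x{\left(r \right)} = 2 r r^{2} = 2 r^{3}$)
$j{\left(k{\left(-9 \right)},-197 \right)} + x{\left(b \right)} = \frac{1}{-9 - 197} + 2 \left(-5\right)^{3} = \frac{1}{-206} + 2 \left(-125\right) = - \frac{1}{206} - 250 = - \frac{51501}{206}$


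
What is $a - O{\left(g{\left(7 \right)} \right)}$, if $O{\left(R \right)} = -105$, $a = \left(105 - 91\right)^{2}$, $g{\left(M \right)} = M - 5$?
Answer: $301$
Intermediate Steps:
$g{\left(M \right)} = -5 + M$
$a = 196$ ($a = 14^{2} = 196$)
$a - O{\left(g{\left(7 \right)} \right)} = 196 - -105 = 196 + 105 = 301$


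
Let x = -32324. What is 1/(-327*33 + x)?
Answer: -1/43115 ≈ -2.3194e-5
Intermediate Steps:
1/(-327*33 + x) = 1/(-327*33 - 32324) = 1/(-10791 - 32324) = 1/(-43115) = -1/43115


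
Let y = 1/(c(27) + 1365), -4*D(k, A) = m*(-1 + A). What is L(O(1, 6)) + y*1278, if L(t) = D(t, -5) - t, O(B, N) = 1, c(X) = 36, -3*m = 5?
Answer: -2417/934 ≈ -2.5878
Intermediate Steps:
m = -5/3 (m = -⅓*5 = -5/3 ≈ -1.6667)
D(k, A) = -5/12 + 5*A/12 (D(k, A) = -(-5)*(-1 + A)/12 = -(5/3 - 5*A/3)/4 = -5/12 + 5*A/12)
y = 1/1401 (y = 1/(36 + 1365) = 1/1401 ≈ 0.00071378)
L(t) = -5/2 - t (L(t) = (-5/12 + (5/12)*(-5)) - t = (-5/12 - 25/12) - t = -5/2 - t)
L(O(1, 6)) + y*1278 = (-5/2 - 1*1) + (1/1401)*1278 = (-5/2 - 1) + 426/467 = -7/2 + 426/467 = -2417/934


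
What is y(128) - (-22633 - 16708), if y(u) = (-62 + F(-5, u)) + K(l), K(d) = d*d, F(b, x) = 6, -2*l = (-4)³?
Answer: 40309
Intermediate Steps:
l = 32 (l = -½*(-4)³ = -½*(-64) = 32)
K(d) = d²
y(u) = 968 (y(u) = (-62 + 6) + 32² = -56 + 1024 = 968)
y(128) - (-22633 - 16708) = 968 - (-22633 - 16708) = 968 - 1*(-39341) = 968 + 39341 = 40309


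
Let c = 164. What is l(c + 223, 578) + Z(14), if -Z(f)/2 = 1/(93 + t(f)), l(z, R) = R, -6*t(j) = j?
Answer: 78605/136 ≈ 577.98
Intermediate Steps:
t(j) = -j/6
Z(f) = -2/(93 - f/6)
l(c + 223, 578) + Z(14) = 578 + 12/(-558 + 14) = 578 + 12/(-544) = 578 + 12*(-1/544) = 578 - 3/136 = 78605/136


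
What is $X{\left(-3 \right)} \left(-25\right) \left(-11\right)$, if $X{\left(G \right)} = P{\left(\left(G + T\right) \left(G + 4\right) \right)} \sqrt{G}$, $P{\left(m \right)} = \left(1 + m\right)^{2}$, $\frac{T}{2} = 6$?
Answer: $27500 i \sqrt{3} \approx 47631.0 i$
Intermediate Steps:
$T = 12$ ($T = 2 \cdot 6 = 12$)
$X{\left(G \right)} = \sqrt{G} \left(1 + \left(4 + G\right) \left(12 + G\right)\right)^{2}$ ($X{\left(G \right)} = \left(1 + \left(G + 12\right) \left(G + 4\right)\right)^{2} \sqrt{G} = \left(1 + \left(12 + G\right) \left(4 + G\right)\right)^{2} \sqrt{G} = \left(1 + \left(4 + G\right) \left(12 + G\right)\right)^{2} \sqrt{G} = \sqrt{G} \left(1 + \left(4 + G\right) \left(12 + G\right)\right)^{2}$)
$X{\left(-3 \right)} \left(-25\right) \left(-11\right) = \sqrt{-3} \left(49 + \left(-3\right)^{2} + 16 \left(-3\right)\right)^{2} \left(-25\right) \left(-11\right) = i \sqrt{3} \left(49 + 9 - 48\right)^{2} \left(-25\right) \left(-11\right) = i \sqrt{3} \cdot 10^{2} \left(-25\right) \left(-11\right) = i \sqrt{3} \cdot 100 \left(-25\right) \left(-11\right) = 100 i \sqrt{3} \left(-25\right) \left(-11\right) = - 2500 i \sqrt{3} \left(-11\right) = 27500 i \sqrt{3}$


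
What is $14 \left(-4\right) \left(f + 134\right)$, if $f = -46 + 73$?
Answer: $-9016$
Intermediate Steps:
$f = 27$
$14 \left(-4\right) \left(f + 134\right) = 14 \left(-4\right) \left(27 + 134\right) = \left(-56\right) 161 = -9016$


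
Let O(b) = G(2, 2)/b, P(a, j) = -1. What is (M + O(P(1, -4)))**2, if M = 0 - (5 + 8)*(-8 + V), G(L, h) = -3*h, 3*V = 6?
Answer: 7056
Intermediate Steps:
V = 2 (V = (1/3)*6 = 2)
O(b) = -6/b (O(b) = (-3*2)/b = -6/b)
M = 78 (M = 0 - (5 + 8)*(-8 + 2) = 0 - 13*(-6) = 0 - 1*(-78) = 0 + 78 = 78)
(M + O(P(1, -4)))**2 = (78 - 6/(-1))**2 = (78 - 6*(-1))**2 = (78 + 6)**2 = 84**2 = 7056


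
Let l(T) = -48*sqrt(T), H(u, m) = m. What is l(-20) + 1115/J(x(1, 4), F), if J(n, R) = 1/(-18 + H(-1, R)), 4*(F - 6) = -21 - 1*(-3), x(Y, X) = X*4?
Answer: -36795/2 - 96*I*sqrt(5) ≈ -18398.0 - 214.66*I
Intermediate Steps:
x(Y, X) = 4*X
F = 3/2 (F = 6 + (-21 - 1*(-3))/4 = 6 + (-21 + 3)/4 = 6 + (1/4)*(-18) = 6 - 9/2 = 3/2 ≈ 1.5000)
J(n, R) = 1/(-18 + R)
l(-20) + 1115/J(x(1, 4), F) = -96*I*sqrt(5) + 1115/(1/(-18 + 3/2)) = -96*I*sqrt(5) + 1115/(1/(-33/2)) = -96*I*sqrt(5) + 1115/(-2/33) = -96*I*sqrt(5) + 1115*(-33/2) = -96*I*sqrt(5) - 36795/2 = -36795/2 - 96*I*sqrt(5)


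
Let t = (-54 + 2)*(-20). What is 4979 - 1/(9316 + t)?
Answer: 51562523/10356 ≈ 4979.0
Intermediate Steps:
t = 1040 (t = -52*(-20) = 1040)
4979 - 1/(9316 + t) = 4979 - 1/(9316 + 1040) = 4979 - 1/10356 = 51562523/10356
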